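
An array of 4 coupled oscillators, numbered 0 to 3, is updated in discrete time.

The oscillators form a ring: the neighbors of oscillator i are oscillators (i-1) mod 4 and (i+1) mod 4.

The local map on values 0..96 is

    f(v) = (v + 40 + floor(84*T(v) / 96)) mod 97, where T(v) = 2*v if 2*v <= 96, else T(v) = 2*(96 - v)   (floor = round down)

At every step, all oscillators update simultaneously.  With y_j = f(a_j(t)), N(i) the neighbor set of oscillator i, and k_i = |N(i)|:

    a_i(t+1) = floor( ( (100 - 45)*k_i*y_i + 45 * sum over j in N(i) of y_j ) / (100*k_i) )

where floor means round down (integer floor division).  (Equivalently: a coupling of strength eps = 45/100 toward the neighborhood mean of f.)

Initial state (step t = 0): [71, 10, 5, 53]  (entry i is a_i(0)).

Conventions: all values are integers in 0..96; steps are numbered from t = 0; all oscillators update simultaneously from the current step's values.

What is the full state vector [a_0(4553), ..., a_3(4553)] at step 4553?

Answer: [63, 63, 63, 63]
Key observation: The state at step 5, [63, 63, 63, 63], reappears at step 6: the system is in a cycle of period 1 from step 5 on.  Therefore the state at step 4553 equals the state at step 5 + ((4553 - 5) mod 1) = 5, which is [63, 63, 63, 63].

Derivation:
t=0: [71, 10, 5, 53]
t=1: [62, 61, 60, 63]
t=2: [64, 65, 65, 63]
t=3: [62, 62, 62, 62]
t=4: [64, 64, 64, 64]
t=5: [63, 63, 63, 63]
t=6: [63, 63, 63, 63]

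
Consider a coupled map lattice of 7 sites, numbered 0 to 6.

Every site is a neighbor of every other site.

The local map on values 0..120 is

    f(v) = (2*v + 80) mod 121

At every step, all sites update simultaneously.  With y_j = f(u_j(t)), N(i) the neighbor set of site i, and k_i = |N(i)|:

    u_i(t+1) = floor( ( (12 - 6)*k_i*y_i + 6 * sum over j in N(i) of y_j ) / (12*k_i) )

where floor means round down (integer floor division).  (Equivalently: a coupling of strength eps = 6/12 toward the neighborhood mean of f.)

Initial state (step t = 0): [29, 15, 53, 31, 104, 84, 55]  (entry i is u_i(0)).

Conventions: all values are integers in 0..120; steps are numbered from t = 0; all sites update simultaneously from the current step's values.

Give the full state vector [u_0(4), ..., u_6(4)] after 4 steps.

Answer: [70, 42, 82, 71, 78, 68, 82]

Derivation:
t=0: [29, 15, 53, 31, 104, 84, 55]
t=1: [34, 73, 54, 36, 47, 30, 56]
t=2: [42, 74, 59, 44, 53, 39, 60]
t=3: [55, 82, 70, 57, 65, 53, 70]
t=4: [70, 42, 82, 71, 78, 68, 82]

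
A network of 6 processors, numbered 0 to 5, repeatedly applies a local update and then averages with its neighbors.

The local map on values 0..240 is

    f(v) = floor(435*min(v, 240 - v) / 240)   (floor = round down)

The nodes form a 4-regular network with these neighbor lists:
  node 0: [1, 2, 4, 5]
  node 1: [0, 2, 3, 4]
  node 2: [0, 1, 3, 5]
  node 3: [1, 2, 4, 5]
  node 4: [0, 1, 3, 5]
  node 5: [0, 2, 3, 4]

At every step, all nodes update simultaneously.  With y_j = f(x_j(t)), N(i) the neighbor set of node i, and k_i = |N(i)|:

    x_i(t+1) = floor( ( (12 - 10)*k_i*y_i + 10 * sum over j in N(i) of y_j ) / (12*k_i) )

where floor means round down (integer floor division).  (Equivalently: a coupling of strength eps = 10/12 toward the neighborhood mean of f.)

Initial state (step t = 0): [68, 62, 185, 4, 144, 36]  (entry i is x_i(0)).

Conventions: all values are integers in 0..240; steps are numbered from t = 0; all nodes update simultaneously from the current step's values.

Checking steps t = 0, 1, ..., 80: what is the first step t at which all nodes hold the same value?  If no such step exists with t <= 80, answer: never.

Answer: 5
Key observation: Synchronization is absorbing here: once all nodes are equal they stay equal, and step 5 is the first all-equal step.

Derivation:
t=0: [68, 62, 185, 4, 144, 36]  (not all equal)
t=1: [114, 102, 80, 94, 92, 94]  (not all equal)
t=2: [172, 173, 176, 166, 179, 171]  (not all equal)
t=3: [118, 120, 124, 120, 123, 121]  (not all equal)
t=4: [213, 213, 214, 214, 214, 213]  (not all equal)
t=5: [47, 47, 47, 47, 47, 47]  (all equal)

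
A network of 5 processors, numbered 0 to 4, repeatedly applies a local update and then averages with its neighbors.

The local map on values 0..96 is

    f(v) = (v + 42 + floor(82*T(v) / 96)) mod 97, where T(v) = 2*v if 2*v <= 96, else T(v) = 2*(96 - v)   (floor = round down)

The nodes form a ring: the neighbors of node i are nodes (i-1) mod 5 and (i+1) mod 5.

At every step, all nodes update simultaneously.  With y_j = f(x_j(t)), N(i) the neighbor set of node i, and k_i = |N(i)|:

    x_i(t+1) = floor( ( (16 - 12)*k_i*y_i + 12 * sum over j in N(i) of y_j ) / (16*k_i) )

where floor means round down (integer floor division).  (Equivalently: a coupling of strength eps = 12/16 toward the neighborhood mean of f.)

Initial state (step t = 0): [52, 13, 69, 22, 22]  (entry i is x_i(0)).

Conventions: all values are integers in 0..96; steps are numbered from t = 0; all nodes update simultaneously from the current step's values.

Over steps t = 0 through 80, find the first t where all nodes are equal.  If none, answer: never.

Simulating step by step:
t=0: [52, 13, 69, 22, 22]  (not all equal)
t=1: [48, 68, 45, 25, 29]  (not all equal)
t=2: [49, 67, 43, 36, 38]  (not all equal)
t=3: [59, 65, 53, 51, 55]  (not all equal)
t=4: [66, 67, 68, 70, 69]  (not all equal)
t=5: [60, 61, 60, 59, 60]  (not all equal)
t=6: [65, 65, 66, 66, 66]  (not all equal)
t=7: [62, 62, 62, 62, 62]  (all equal)

Answer: 7
Key observation: Synchronization is absorbing here: once all nodes are equal they stay equal, and step 7 is the first all-equal step.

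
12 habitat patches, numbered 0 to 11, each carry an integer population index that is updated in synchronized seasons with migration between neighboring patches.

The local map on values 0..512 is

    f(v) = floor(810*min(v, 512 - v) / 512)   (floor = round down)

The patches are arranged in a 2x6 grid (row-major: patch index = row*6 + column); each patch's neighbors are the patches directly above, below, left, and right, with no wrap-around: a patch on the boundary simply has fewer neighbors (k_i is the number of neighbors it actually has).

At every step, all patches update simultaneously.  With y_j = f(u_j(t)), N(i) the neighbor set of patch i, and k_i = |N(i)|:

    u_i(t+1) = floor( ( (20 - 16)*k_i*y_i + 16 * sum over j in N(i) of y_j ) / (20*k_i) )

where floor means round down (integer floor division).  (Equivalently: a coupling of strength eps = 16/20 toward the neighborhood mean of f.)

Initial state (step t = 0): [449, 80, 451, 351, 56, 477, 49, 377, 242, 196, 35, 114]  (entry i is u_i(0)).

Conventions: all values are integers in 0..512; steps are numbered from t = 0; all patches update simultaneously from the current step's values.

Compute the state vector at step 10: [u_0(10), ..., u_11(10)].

Simulating step by step:
t=0: [449, 80, 451, 351, 56, 477, 49, 377, 242, 196, 35, 114]
t=1: [101, 134, 222, 182, 114, 118, 140, 198, 241, 246, 165, 80]
t=2: [204, 261, 304, 302, 231, 159, 233, 279, 357, 325, 237, 204]
t=3: [370, 351, 325, 330, 328, 325, 349, 342, 313, 312, 336, 314]
t=4: [249, 260, 287, 297, 287, 300, 248, 273, 297, 297, 300, 291]
t=5: [394, 379, 358, 348, 340, 348, 386, 376, 354, 338, 345, 337]
t=6: [200, 213, 240, 262, 262, 271, 200, 218, 245, 260, 272, 264]
t=7: [324, 344, 373, 391, 387, 391, 327, 345, 376, 389, 391, 382]
t=8: [282, 261, 222, 200, 192, 199, 282, 258, 223, 198, 197, 193]
t=9: [376, 376, 354, 321, 311, 306, 378, 376, 354, 323, 307, 311]
t=10: [213, 224, 254, 291, 317, 318, 214, 223, 253, 293, 313, 323]

Answer: [213, 224, 254, 291, 317, 318, 214, 223, 253, 293, 313, 323]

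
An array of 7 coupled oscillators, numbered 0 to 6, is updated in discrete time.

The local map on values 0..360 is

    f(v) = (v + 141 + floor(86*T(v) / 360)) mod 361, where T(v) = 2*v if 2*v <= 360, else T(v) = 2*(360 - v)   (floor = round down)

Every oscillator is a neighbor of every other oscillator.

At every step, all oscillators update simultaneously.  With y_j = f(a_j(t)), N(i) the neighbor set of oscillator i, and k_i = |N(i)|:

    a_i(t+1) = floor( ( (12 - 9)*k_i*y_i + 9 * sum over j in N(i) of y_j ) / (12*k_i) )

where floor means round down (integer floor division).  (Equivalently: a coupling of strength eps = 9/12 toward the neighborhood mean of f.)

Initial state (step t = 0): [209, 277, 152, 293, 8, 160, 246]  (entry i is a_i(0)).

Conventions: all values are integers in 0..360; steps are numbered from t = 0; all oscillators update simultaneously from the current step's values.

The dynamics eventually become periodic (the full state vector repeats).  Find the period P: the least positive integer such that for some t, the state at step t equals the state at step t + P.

Answer: 2
Key observation: The state at step 23, [108, 108, 108, 108, 108, 108, 108], reappears at step 25 — and no state repeats earlier — so the cycle the system enters has period 2.

Derivation:
t=0: [209, 277, 152, 293, 8, 160, 246]
t=1: [71, 76, 64, 77, 83, 66, 74]
t=2: [247, 248, 246, 249, 250, 247, 248]
t=3: [80, 80, 80, 81, 81, 80, 80]
t=4: [259, 259, 259, 259, 259, 259, 259]
t=5: [87, 87, 87, 87, 87, 87, 87]
t=6: [269, 269, 269, 269, 269, 269, 269]
t=7: [92, 92, 92, 92, 92, 92, 92]
t=8: [276, 276, 276, 276, 276, 276, 276]
t=9: [96, 96, 96, 96, 96, 96, 96]
t=10: [282, 282, 282, 282, 282, 282, 282]
t=11: [99, 99, 99, 99, 99, 99, 99]
t=12: [287, 287, 287, 287, 287, 287, 287]
t=13: [101, 101, 101, 101, 101, 101, 101]
t=14: [290, 290, 290, 290, 290, 290, 290]
t=15: [103, 103, 103, 103, 103, 103, 103]
t=16: [293, 293, 293, 293, 293, 293, 293]
t=17: [105, 105, 105, 105, 105, 105, 105]
t=18: [296, 296, 296, 296, 296, 296, 296]
t=19: [106, 106, 106, 106, 106, 106, 106]
t=20: [297, 297, 297, 297, 297, 297, 297]
t=21: [107, 107, 107, 107, 107, 107, 107]
t=22: [299, 299, 299, 299, 299, 299, 299]
t=23: [108, 108, 108, 108, 108, 108, 108]
t=24: [300, 300, 300, 300, 300, 300, 300]
t=25: [108, 108, 108, 108, 108, 108, 108]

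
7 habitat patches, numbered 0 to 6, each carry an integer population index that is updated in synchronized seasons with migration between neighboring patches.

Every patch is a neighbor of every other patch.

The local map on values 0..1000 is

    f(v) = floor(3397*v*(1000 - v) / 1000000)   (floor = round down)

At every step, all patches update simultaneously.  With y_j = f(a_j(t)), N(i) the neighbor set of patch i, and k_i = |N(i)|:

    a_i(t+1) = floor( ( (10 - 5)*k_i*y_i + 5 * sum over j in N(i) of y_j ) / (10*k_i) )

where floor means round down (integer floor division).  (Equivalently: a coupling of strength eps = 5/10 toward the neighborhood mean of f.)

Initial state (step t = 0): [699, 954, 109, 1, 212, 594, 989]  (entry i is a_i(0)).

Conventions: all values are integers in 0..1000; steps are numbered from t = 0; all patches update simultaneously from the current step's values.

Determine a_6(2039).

Simulating step by step:
t=0: [699, 954, 109, 1, 212, 594, 989]
t=1: [515, 280, 355, 219, 454, 559, 233]
t=2: [784, 716, 755, 673, 782, 780, 684]
t=3: [617, 665, 639, 689, 619, 620, 683]
t=4: [784, 765, 776, 753, 784, 783, 756]
t=5: [588, 602, 594, 611, 588, 589, 609]
t=6: [818, 814, 817, 812, 818, 818, 812]
t=7: [508, 511, 508, 513, 508, 508, 513]
t=8: [848, 848, 848, 848, 848, 848, 848]
t=9: [437, 437, 437, 437, 437, 437, 437]
t=10: [835, 835, 835, 835, 835, 835, 835]
t=11: [468, 468, 468, 468, 468, 468, 468]
t=12: [845, 845, 845, 845, 845, 845, 845]
t=13: [444, 444, 444, 444, 444, 444, 444]
t=14: [838, 838, 838, 838, 838, 838, 838]
t=15: [461, 461, 461, 461, 461, 461, 461]
t=16: [844, 844, 844, 844, 844, 844, 844]
t=17: [447, 447, 447, 447, 447, 447, 447]
t=18: [839, 839, 839, 839, 839, 839, 839]
t=19: [458, 458, 458, 458, 458, 458, 458]
t=20: [843, 843, 843, 843, 843, 843, 843]
t=21: [449, 449, 449, 449, 449, 449, 449]
t=22: [840, 840, 840, 840, 840, 840, 840]
t=23: [456, 456, 456, 456, 456, 456, 456]
t=24: [842, 842, 842, 842, 842, 842, 842]
t=25: [451, 451, 451, 451, 451, 451, 451]
t=26: [841, 841, 841, 841, 841, 841, 841]
t=27: [454, 454, 454, 454, 454, 454, 454]
t=28: [842, 842, 842, 842, 842, 842, 842]

Answer: a_6(2039) = 454
Key observation: The state at step 24, [842, 842, 842, 842, 842, 842, 842], reappears at step 28: the system is in a cycle of period 4 from step 24 on.  Therefore the state at step 2039 equals the state at step 24 + ((2039 - 24) mod 4) = 27, which is [454, 454, 454, 454, 454, 454, 454].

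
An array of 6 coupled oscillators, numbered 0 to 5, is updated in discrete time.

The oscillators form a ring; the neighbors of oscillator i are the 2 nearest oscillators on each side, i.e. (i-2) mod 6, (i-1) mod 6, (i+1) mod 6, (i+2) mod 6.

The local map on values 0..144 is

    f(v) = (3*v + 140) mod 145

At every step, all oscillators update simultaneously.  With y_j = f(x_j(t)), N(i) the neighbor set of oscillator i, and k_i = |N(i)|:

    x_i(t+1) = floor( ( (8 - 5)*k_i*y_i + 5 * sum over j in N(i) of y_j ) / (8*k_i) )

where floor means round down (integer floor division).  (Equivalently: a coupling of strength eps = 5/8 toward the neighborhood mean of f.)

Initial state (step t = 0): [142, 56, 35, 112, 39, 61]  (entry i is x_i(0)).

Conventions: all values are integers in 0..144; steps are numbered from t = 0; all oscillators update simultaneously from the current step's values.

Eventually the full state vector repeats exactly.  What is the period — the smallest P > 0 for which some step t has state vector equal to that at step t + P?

Simulating step by step:
t=0: [142, 56, 35, 112, 39, 61]
t=1: [90, 54, 84, 56, 89, 59]
t=2: [85, 46, 79, 47, 85, 51]
t=3: [90, 101, 107, 102, 91, 75]
t=4: [81, 39, 50, 40, 82, 69]
t=5: [76, 83, 65, 84, 77, 86]
t=6: [81, 89, 73, 90, 82, 96]
t=7: [100, 109, 92, 110, 101, 118]
t=8: [37, 47, 59, 48, 38, 34]
t=9: [97, 108, 86, 109, 98, 112]
t=10: [103, 61, 94, 62, 104, 69]
t=11: [42, 49, 65, 50, 43, 37]
t=12: [110, 95, 77, 65, 89, 100]
t=13: [65, 76, 82, 69, 69, 53]
t=14: [54, 61, 73, 58, 53, 40]
t=15: [39, 46, 38, 44, 37, 55]
t=16: [98, 106, 115, 104, 96, 80]
t=17: [101, 55, 69, 53, 98, 84]
t=18: [52, 33, 48, 53, 81, 65]
t=19: [60, 66, 83, 61, 65, 48]
t=20: [62, 65, 61, 64, 63, 76]
t=21: [43, 46, 37, 46, 44, 54]
t=22: [105, 108, 120, 108, 106, 85]
t=23: [42, 45, 40, 45, 42, 55]
t=24: [104, 108, 121, 108, 104, 84]
t=25: [40, 44, 39, 44, 40, 52]
t=26: [99, 103, 117, 103, 99, 77]
t=27: [24, 29, 26, 29, 24, 35]
t=28: [75, 81, 73, 81, 75, 84]
t=29: [81, 87, 78, 87, 81, 90]
t=30: [98, 105, 95, 105, 98, 108]
t=31: [105, 58, 101, 58, 105, 62]
t=32: [21, 22, 16, 22, 21, 27]
t=33: [58, 60, 53, 60, 58, 65]
t=34: [25, 28, 20, 28, 25, 33]
t=35: [72, 76, 67, 76, 72, 81]
t=36: [69, 74, 64, 74, 69, 79]
t=37: [61, 67, 56, 67, 61, 72]
t=38: [38, 45, 33, 45, 38, 51]
t=39: [93, 101, 109, 101, 93, 75]
t=40: [86, 41, 54, 41, 86, 70]
t=41: [87, 90, 75, 90, 87, 93]
t=42: [109, 112, 100, 112, 109, 120]
t=43: [34, 37, 24, 37, 34, 47]
t=44: [99, 103, 88, 103, 99, 114]
t=45: [28, 32, 47, 32, 28, 22]
t=46: [86, 91, 104, 91, 86, 76]
t=47: [91, 97, 78, 97, 91, 101]
t=48: [101, 108, 114, 108, 101, 85]
t=49: [32, 40, 29, 40, 32, 50]
t=50: [79, 88, 95, 88, 79, 64]
t=51: [91, 101, 113, 101, 91, 78]
t=52: [86, 43, 57, 43, 86, 72]
t=53: [90, 96, 80, 96, 90, 97]
t=54: [121, 128, 114, 128, 121, 133]
t=55: [73, 81, 66, 81, 73, 88]
t=56: [76, 85, 68, 85, 76, 93]
t=57: [86, 96, 77, 96, 86, 105]
t=58: [94, 105, 107, 105, 94, 84]
t=59: [93, 51, 57, 51, 93, 85]
t=60: [88, 41, 49, 41, 88, 80]
t=61: [115, 116, 125, 116, 115, 106]
t=62: [50, 52, 62, 52, 50, 40]
t=63: [24, 26, 15, 26, 24, 45]
t=64: [73, 75, 58, 75, 73, 92]
t=65: [71, 74, 54, 74, 71, 92]
t=66: [66, 69, 46, 69, 66, 89]
t=67: [73, 76, 82, 76, 73, 76]
t=68: [76, 79, 81, 79, 76, 75]
t=69: [81, 84, 86, 84, 81, 79]
t=70: [95, 99, 101, 99, 95, 93]
t=71: [93, 43, 45, 43, 93, 91]
t=72: [127, 125, 127, 125, 127, 125]
t=73: [84, 81, 84, 81, 84, 81]
t=74: [99, 95, 99, 95, 99, 95]
t=75: [43, 93, 43, 93, 43, 93]
t=76: [125, 127, 125, 127, 125, 127]
t=77: [81, 84, 81, 84, 81, 84]
t=78: [95, 99, 95, 99, 95, 99]
t=79: [93, 43, 93, 43, 93, 43]
t=80: [127, 125, 127, 125, 127, 125]

Answer: 8
Key observation: The state at step 72, [127, 125, 127, 125, 127, 125], reappears at step 80 — and no state repeats earlier — so the cycle the system enters has period 8.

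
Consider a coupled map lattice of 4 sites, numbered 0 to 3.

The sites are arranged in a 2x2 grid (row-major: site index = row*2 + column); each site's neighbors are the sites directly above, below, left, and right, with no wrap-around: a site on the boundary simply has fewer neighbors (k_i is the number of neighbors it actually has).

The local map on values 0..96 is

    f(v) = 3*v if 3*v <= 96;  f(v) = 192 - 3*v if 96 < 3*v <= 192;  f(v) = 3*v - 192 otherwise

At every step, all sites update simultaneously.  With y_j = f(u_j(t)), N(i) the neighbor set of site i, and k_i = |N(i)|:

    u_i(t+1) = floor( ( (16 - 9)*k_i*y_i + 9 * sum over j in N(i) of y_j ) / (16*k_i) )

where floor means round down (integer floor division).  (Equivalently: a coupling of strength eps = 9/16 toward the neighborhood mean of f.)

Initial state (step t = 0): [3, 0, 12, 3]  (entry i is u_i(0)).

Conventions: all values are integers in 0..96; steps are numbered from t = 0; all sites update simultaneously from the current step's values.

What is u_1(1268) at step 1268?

Answer: u_1(1268) = 42
Key observation: The state at step 13, [66, 66, 66, 66], reappears at step 21: the system is in a cycle of period 8 from step 13 on.  Therefore the state at step 1268 equals the state at step 13 + ((1268 - 13) mod 8) = 20, which is [42, 42, 42, 42].

Derivation:
t=0: [3, 0, 12, 3]
t=1: [14, 5, 20, 14]
t=2: [39, 30, 49, 39]
t=3: [70, 81, 61, 70]
t=4: [24, 32, 14, 24]
t=5: [70, 82, 58, 70]
t=6: [28, 33, 18, 28]
t=7: [78, 87, 70, 78]
t=8: [42, 53, 31, 42]
t=9: [64, 51, 77, 64]
t=10: [21, 17, 17, 21]
t=11: [56, 57, 57, 56]
t=12: [22, 22, 22, 22]
t=13: [66, 66, 66, 66]
t=14: [6, 6, 6, 6]
t=15: [18, 18, 18, 18]
t=16: [54, 54, 54, 54]
t=17: [30, 30, 30, 30]
t=18: [90, 90, 90, 90]
t=19: [78, 78, 78, 78]
t=20: [42, 42, 42, 42]
t=21: [66, 66, 66, 66]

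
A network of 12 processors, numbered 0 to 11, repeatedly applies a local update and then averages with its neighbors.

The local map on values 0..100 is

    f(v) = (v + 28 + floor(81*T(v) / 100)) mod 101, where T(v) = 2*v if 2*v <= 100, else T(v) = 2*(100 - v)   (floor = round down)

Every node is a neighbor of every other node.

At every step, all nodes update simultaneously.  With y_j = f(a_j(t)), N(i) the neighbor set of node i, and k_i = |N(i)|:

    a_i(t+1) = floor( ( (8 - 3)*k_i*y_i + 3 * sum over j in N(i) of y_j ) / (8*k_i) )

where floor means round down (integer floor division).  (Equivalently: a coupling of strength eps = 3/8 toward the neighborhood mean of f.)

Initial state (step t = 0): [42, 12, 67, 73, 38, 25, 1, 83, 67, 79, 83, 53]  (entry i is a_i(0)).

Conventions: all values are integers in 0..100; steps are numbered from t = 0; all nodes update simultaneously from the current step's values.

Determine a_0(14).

Simulating step by step:
t=0: [42, 12, 67, 73, 38, 25, 1, 83, 67, 79, 83, 53]
t=1: [40, 53, 46, 44, 34, 73, 36, 40, 46, 42, 40, 51]
t=2: [33, 48, 43, 40, 25, 41, 28, 33, 43, 37, 33, 49]
t=3: [21, 44, 36, 32, 68, 33, 13, 21, 36, 27, 21, 46]
t=4: [69, 45, 33, 26, 47, 28, 57, 69, 33, 78, 69, 48]
t=5: [44, 43, 24, 73, 46, 17, 48, 44, 24, 40, 44, 47]
t=6: [46, 44, 75, 47, 49, 64, 52, 46, 75, 40, 46, 51]
t=7: [47, 44, 44, 48, 51, 48, 52, 47, 44, 37, 47, 52]
t=8: [49, 44, 44, 50, 53, 50, 52, 49, 44, 33, 49, 52]
t=9: [52, 44, 44, 54, 53, 54, 53, 52, 44, 27, 52, 53]
t=10: [55, 47, 47, 55, 55, 55, 55, 55, 47, 80, 55, 55]
t=11: [53, 50, 50, 53, 53, 53, 53, 53, 50, 44, 53, 53]
t=12: [55, 56, 56, 55, 55, 55, 55, 55, 56, 47, 55, 55]
t=13: [53, 53, 53, 53, 53, 53, 53, 53, 53, 51, 53, 53]
t=14: [56, 56, 56, 56, 56, 56, 56, 56, 56, 56, 56, 56]

Answer: a_0(14) = 56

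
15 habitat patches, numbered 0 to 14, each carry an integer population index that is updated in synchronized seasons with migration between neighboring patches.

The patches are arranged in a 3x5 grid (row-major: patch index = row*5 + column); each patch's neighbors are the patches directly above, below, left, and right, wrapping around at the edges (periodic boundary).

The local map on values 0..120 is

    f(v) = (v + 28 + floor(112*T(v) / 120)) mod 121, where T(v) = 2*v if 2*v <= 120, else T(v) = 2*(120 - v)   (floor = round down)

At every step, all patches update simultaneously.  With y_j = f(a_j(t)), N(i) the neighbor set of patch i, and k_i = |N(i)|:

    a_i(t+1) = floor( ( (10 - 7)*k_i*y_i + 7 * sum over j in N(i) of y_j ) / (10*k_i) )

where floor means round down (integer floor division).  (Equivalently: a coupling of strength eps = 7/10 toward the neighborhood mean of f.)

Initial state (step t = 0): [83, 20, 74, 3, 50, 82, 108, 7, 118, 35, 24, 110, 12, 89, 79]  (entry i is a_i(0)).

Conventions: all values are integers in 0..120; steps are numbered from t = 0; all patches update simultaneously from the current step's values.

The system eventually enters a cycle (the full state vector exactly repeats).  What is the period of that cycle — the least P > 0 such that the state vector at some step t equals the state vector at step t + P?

Answer: 2
Key observation: The state at step 9, [69, 69, 70, 70, 69, 69, 69, 70, 70, 69, 69, 69, 70, 70, 69], reappears at step 11 — and no state repeats earlier — so the cycle the system enters has period 2.

Derivation:
t=0: [83, 20, 74, 3, 50, 82, 108, 7, 118, 35, 24, 110, 12, 89, 79]
t=1: [68, 59, 60, 45, 43, 52, 50, 48, 33, 36, 66, 59, 53, 48, 54]
t=2: [62, 71, 61, 37, 40, 52, 59, 46, 23, 28, 68, 67, 59, 40, 45]
t=3: [61, 73, 57, 41, 47, 75, 63, 67, 59, 68, 63, 72, 59, 44, 49]
t=4: [67, 71, 62, 45, 50, 72, 70, 73, 57, 61, 68, 72, 65, 48, 52]
t=5: [66, 70, 66, 52, 57, 71, 68, 71, 60, 66, 67, 70, 67, 54, 59]
t=6: [71, 71, 68, 66, 69, 71, 70, 72, 69, 73, 72, 71, 69, 67, 71]
t=7: [69, 69, 70, 71, 69, 68, 69, 70, 70, 69, 68, 69, 70, 71, 69]
t=8: [71, 70, 70, 69, 70, 71, 71, 70, 69, 71, 71, 71, 70, 69, 70]
t=9: [69, 69, 70, 70, 69, 69, 69, 70, 70, 69, 69, 69, 70, 70, 69]
t=10: [71, 70, 70, 70, 70, 71, 70, 70, 70, 70, 71, 70, 70, 70, 70]
t=11: [69, 69, 70, 70, 69, 69, 69, 70, 70, 69, 69, 69, 70, 70, 69]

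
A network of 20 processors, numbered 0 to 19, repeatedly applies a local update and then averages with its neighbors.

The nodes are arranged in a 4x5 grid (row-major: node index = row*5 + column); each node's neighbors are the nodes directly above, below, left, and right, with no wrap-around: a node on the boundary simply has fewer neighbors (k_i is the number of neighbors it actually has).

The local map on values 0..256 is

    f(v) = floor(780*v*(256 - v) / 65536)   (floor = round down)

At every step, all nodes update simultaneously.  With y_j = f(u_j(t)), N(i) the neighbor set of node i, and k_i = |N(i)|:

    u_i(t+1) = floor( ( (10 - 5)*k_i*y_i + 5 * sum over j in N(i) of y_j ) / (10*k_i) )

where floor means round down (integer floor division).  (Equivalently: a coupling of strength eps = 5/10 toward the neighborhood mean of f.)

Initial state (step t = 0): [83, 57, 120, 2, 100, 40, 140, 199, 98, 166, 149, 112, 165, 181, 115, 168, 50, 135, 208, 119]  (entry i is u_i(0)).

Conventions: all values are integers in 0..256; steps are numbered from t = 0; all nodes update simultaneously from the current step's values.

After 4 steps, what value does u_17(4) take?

Answer: u_17(4) = 178

Derivation:
t=0: [83, 57, 120, 2, 100, 40, 140, 199, 98, 166, 149, 112, 165, 181, 115, 168, 50, 135, 208, 119]
t=1: [144, 160, 143, 96, 138, 143, 166, 161, 151, 182, 172, 180, 174, 164, 184, 165, 154, 166, 150, 174]
t=2: [189, 184, 187, 186, 182, 185, 178, 181, 181, 169, 174, 168, 172, 177, 163, 178, 179, 179, 182, 171]
t=3: [153, 156, 155, 156, 162, 158, 163, 161, 162, 170, 167, 171, 168, 167, 175, 165, 166, 164, 163, 171]
t=4: [185, 184, 185, 183, 180, 182, 180, 181, 180, 175, 177, 174, 176, 176, 171, 177, 176, 178, 177, 173]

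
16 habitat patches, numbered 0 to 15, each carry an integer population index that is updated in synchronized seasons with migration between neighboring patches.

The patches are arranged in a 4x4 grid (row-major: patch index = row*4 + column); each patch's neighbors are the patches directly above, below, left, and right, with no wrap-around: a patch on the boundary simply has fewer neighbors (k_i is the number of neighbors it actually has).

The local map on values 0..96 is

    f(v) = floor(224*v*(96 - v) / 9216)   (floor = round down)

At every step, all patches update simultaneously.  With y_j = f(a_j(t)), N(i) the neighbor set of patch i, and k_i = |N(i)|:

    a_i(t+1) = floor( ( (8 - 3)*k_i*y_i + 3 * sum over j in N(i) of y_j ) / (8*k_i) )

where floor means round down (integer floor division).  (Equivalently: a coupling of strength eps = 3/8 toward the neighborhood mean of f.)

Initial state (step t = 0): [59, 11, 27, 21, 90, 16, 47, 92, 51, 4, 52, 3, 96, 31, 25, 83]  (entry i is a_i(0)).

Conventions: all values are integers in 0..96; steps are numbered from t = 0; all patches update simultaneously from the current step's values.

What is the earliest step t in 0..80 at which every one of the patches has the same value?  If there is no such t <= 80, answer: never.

Simulating step by step:
t=0: [59, 11, 27, 21, 90, 16, 47, 92, 51, 4, 52, 3, 96, 31, 25, 83]  (not all equal)
t=1: [39, 29, 42, 33, 25, 28, 47, 17, 37, 22, 44, 14, 19, 36, 43, 25]  (not all equal)
t=2: [50, 48, 53, 47, 46, 46, 52, 36, 47, 43, 50, 33, 41, 48, 53, 42]  (not all equal)
t=3: [55, 55, 55, 54, 55, 55, 54, 52, 54, 55, 54, 51, 54, 55, 55, 54]  (not all equal)
t=4: [54, 54, 54, 54, 54, 54, 54, 55, 54, 54, 54, 55, 54, 54, 54, 54]  (not all equal)
t=5: [55, 55, 55, 54, 55, 55, 54, 54, 55, 55, 54, 54, 55, 55, 55, 54]  (not all equal)
t=6: [54, 54, 54, 54, 54, 54, 54, 55, 54, 54, 54, 55, 54, 54, 54, 54]  (not all equal)

Answer: never
Key observation: The state at step 4 reappears at step 6 — the system is in a cycle of period 2 from step 4 on.  No step 0..6 is synchronized, and the cycle repeats forever, so no step up to 80 (or ever) has all patches equal.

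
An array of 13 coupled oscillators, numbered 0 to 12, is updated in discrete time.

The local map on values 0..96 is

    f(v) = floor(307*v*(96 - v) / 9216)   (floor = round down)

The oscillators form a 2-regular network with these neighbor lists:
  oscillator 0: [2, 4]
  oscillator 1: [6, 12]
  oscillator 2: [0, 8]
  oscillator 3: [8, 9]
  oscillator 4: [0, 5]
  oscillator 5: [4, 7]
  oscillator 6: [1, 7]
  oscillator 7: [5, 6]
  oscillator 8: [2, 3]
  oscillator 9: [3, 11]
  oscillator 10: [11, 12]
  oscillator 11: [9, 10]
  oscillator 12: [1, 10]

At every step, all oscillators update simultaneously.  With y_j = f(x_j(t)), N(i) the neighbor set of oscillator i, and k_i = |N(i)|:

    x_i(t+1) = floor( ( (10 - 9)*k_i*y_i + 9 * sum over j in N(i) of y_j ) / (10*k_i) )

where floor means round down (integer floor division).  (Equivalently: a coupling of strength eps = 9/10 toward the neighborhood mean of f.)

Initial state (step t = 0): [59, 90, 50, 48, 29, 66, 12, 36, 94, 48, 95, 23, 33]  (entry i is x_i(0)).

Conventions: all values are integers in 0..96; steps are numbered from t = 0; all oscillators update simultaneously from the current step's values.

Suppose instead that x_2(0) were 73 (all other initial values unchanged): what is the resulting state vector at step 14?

Answer: [76, 76, 76, 76, 76, 76, 76, 76, 76, 76, 76, 76, 76]
Key observation: This trace re-runs the system from the modified initial state.

Derivation:
t=0: [59, 90, 73, 48, 29, 66, 12, 36, 94, 48, 95, 23, 33]
t=1: [60, 47, 40, 44, 68, 67, 42, 51, 59, 66, 56, 41, 15]
t=2: [68, 59, 71, 69, 67, 68, 75, 70, 74, 74, 59, 70, 71]
t=3: [61, 57, 58, 54, 63, 62, 64, 57, 59, 60, 60, 62, 70]
t=4: [71, 65, 71, 71, 70, 71, 73, 69, 73, 72, 65, 70, 71]
t=5: [59, 58, 57, 56, 59, 60, 63, 57, 58, 59, 60, 61, 66]
t=6: [72, 67, 72, 72, 71, 72, 73, 70, 73, 72, 68, 71, 71]
t=7: [57, 57, 56, 56, 57, 59, 61, 56, 56, 57, 59, 59, 63]
t=8: [74, 70, 74, 74, 73, 73, 73, 71, 74, 73, 70, 72, 72]
t=9: [54, 56, 54, 54, 54, 56, 59, 55, 54, 55, 57, 57, 59]
t=10: [75, 72, 75, 75, 74, 74, 74, 73, 75, 74, 73, 74, 73]
t=11: [52, 54, 52, 52, 53, 54, 55, 54, 52, 53, 54, 54, 55]
t=12: [75, 75, 76, 75, 75, 75, 75, 75, 76, 75, 75, 75, 75]
t=13: [51, 52, 50, 51, 52, 52, 52, 52, 50, 52, 52, 52, 52]
t=14: [76, 76, 76, 76, 76, 76, 76, 76, 76, 76, 76, 76, 76]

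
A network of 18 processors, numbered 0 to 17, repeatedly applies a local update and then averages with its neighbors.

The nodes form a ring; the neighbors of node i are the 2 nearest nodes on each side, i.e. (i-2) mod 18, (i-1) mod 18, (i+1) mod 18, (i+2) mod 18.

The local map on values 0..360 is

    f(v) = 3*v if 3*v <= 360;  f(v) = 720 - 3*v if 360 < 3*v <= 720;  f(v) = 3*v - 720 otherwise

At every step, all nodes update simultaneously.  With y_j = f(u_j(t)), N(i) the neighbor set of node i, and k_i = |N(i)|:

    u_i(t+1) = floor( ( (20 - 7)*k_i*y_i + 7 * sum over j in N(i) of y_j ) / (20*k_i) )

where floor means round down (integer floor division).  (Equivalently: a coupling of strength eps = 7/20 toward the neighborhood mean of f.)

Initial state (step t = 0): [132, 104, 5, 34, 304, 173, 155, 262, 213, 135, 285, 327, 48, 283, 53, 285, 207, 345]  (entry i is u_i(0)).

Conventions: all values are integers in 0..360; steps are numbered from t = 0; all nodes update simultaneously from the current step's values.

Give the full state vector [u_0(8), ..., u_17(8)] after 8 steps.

Answer: [84, 92, 266, 247, 228, 239, 172, 163, 108, 151, 253, 230, 241, 265, 102, 139, 111, 135]

Derivation:
t=0: [132, 104, 5, 34, 304, 173, 155, 262, 213, 135, 285, 327, 48, 283, 53, 285, 207, 345]
t=1: [275, 268, 91, 129, 174, 184, 213, 117, 120, 252, 157, 232, 153, 145, 147, 149, 145, 280]
t=2: [134, 127, 240, 279, 203, 193, 146, 284, 296, 109, 221, 88, 242, 258, 277, 262, 253, 143]
t=3: [265, 283, 77, 127, 119, 147, 231, 166, 179, 266, 103, 210, 46, 74, 86, 86, 94, 255]
t=4: [108, 144, 228, 307, 308, 264, 108, 193, 174, 121, 243, 123, 166, 209, 246, 238, 238, 94]
t=5: [264, 260, 112, 183, 187, 122, 264, 174, 201, 293, 104, 287, 185, 112, 40, 38, 59, 237]
t=6: [97, 90, 258, 190, 184, 282, 119, 190, 140, 170, 253, 176, 186, 265, 147, 130, 142, 42]
t=7: [254, 229, 112, 151, 169, 154, 297, 184, 261, 196, 100, 167, 156, 133, 256, 282, 280, 185]
t=8: [84, 92, 266, 247, 228, 239, 172, 163, 108, 151, 253, 230, 241, 265, 102, 139, 111, 135]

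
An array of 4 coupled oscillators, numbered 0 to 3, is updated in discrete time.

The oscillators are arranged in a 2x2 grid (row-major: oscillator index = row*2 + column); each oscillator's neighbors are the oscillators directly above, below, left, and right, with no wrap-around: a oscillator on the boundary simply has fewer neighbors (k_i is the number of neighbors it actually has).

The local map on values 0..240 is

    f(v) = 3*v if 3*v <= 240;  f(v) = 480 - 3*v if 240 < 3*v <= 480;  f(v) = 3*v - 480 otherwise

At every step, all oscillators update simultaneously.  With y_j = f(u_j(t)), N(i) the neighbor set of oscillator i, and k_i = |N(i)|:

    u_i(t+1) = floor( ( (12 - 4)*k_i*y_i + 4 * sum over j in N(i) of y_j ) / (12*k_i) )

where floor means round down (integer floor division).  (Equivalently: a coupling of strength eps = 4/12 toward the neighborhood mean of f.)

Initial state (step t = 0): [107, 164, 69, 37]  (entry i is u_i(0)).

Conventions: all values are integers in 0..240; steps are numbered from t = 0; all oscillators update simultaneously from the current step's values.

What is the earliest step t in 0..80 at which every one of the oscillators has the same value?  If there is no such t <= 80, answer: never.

Simulating step by step:
t=0: [107, 164, 69, 37]  (not all equal)
t=1: [142, 53, 183, 110]  (not all equal)
t=2: [74, 140, 80, 138]  (not all equal)
t=3: [198, 88, 208, 94]  (not all equal)
t=4: [136, 196, 148, 192]  (not all equal)
t=5: [72, 100, 52, 88]  (not all equal)
t=6: [200, 192, 176, 200]  (not all equal)
t=7: [104, 104, 72, 104]  (not all equal)
t=8: [176, 168, 200, 176]  (not all equal)
t=9: [56, 32, 96, 56]  (not all equal)
t=10: [160, 120, 184, 160]  (not all equal)
t=11: [32, 80, 48, 32]  (not all equal)
t=12: [128, 192, 128, 128]  (not all equal)
t=13: [96, 96, 96, 96]  (all equal)

Answer: 13
Key observation: Synchronization is absorbing here: once all oscillators are equal they stay equal, and step 13 is the first all-equal step.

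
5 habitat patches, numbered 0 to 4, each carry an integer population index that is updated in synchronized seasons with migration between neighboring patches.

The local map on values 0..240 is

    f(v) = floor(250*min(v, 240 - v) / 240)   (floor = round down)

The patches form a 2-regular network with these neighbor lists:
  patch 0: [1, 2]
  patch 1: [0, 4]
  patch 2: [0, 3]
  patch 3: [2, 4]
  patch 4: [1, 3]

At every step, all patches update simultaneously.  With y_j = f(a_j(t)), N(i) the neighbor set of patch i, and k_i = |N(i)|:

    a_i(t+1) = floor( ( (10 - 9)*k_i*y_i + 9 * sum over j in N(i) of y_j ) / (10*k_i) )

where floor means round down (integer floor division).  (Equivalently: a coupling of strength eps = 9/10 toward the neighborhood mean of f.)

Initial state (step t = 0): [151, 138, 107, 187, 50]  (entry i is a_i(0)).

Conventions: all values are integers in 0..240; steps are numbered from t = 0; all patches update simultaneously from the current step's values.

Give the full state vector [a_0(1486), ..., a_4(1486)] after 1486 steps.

Answer: [123, 123, 123, 123, 123]
Key observation: The state at step 13, [121, 121, 121, 121, 121], reappears at step 15: the system is in a cycle of period 2 from step 13 on.  Therefore the state at step 1486 equals the state at step 13 + ((1486 - 13) mod 2) = 14, which is [123, 123, 123, 123, 123].

Derivation:
t=0: [151, 138, 107, 187, 50]
t=1: [106, 75, 77, 78, 77]
t=2: [82, 93, 93, 80, 79]
t=3: [94, 84, 85, 88, 88]
t=4: [88, 93, 93, 89, 89]
t=5: [95, 91, 91, 93, 93]
t=6: [94, 96, 96, 95, 95]
t=7: [99, 97, 97, 98, 98]
t=8: [101, 102, 102, 101, 101]
t=9: [105, 105, 105, 105, 105]
t=10: [109, 109, 109, 109, 109]
t=11: [113, 113, 113, 113, 113]
t=12: [117, 117, 117, 117, 117]
t=13: [121, 121, 121, 121, 121]
t=14: [123, 123, 123, 123, 123]
t=15: [121, 121, 121, 121, 121]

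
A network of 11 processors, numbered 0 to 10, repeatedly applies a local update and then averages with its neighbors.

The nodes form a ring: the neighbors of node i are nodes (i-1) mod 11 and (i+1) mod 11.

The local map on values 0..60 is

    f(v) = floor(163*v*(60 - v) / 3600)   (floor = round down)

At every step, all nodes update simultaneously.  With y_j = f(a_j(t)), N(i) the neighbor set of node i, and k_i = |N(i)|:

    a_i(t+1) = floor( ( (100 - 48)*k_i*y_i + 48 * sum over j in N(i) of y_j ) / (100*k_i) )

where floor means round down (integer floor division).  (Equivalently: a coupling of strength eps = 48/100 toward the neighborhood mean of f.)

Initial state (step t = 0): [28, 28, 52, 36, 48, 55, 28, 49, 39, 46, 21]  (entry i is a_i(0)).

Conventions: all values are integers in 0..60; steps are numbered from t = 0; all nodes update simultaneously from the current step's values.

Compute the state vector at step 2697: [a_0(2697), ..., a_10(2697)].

Simulating step by step:
t=0: [28, 28, 52, 36, 48, 55, 28, 49, 39, 46, 21]
t=1: [39, 34, 28, 30, 25, 22, 29, 30, 31, 32, 35]
t=2: [38, 39, 40, 39, 38, 38, 39, 40, 40, 39, 38]
t=3: [37, 36, 36, 36, 37, 37, 36, 36, 36, 36, 37]
t=4: [38, 38, 39, 38, 38, 38, 38, 39, 39, 38, 38]
t=5: [37, 37, 37, 37, 37, 37, 37, 37, 37, 37, 37]
t=6: [38, 38, 38, 38, 38, 38, 38, 38, 38, 38, 38]
t=7: [37, 37, 37, 37, 37, 37, 37, 37, 37, 37, 37]

Answer: [37, 37, 37, 37, 37, 37, 37, 37, 37, 37, 37]
Key observation: The state at step 5, [37, 37, 37, 37, 37, 37, 37, 37, 37, 37, 37], reappears at step 7: the system is in a cycle of period 2 from step 5 on.  Therefore the state at step 2697 equals the state at step 5 + ((2697 - 5) mod 2) = 5, which is [37, 37, 37, 37, 37, 37, 37, 37, 37, 37, 37].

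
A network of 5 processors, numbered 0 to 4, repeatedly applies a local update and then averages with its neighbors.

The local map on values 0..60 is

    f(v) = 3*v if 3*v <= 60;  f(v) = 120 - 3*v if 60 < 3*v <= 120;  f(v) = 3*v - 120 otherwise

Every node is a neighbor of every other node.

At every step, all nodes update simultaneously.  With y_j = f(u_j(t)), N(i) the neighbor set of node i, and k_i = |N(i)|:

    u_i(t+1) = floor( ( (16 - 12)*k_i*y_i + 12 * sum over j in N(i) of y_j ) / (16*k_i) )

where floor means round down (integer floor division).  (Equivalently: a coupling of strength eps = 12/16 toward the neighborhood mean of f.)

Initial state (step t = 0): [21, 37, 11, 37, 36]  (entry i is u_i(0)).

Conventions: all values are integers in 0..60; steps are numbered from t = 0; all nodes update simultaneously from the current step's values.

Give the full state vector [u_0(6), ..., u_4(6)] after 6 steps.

Answer: [48, 48, 48, 48, 48]

Derivation:
t=0: [21, 37, 11, 37, 36]
t=1: [26, 23, 24, 23, 23]
t=2: [48, 48, 48, 48, 48]
t=3: [24, 24, 24, 24, 24]
t=4: [48, 48, 48, 48, 48]
t=5: [24, 24, 24, 24, 24]
t=6: [48, 48, 48, 48, 48]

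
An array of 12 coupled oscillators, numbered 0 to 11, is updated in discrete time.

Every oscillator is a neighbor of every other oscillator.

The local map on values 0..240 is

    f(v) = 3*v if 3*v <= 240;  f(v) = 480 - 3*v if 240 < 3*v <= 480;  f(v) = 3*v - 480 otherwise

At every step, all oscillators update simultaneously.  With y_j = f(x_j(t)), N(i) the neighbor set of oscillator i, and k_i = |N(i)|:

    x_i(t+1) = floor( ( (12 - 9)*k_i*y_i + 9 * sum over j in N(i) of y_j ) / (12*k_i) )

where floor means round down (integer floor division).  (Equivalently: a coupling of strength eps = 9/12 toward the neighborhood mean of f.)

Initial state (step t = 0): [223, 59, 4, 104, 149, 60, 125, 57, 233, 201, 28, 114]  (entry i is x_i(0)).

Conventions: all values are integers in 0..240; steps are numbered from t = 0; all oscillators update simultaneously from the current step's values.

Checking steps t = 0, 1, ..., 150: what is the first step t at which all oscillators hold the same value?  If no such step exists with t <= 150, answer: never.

Simulating step by step:
t=0: [223, 59, 4, 104, 149, 60, 125, 57, 233, 201, 28, 114]  (not all equal)
t=1: [143, 141, 111, 139, 115, 141, 128, 140, 148, 131, 124, 134]  (not all equal)
t=2: [75, 76, 93, 77, 91, 76, 83, 77, 73, 82, 86, 80]  (not all equal)
t=3: [224, 225, 220, 225, 221, 225, 225, 225, 223, 226, 224, 227]  (not all equal)
t=4: [192, 192, 190, 192, 190, 192, 192, 192, 191, 193, 192, 194]  (not all equal)
t=5: [95, 95, 94, 95, 94, 95, 95, 95, 95, 96, 95, 96]  (not all equal)
t=6: [195, 195, 195, 195, 195, 195, 195, 195, 195, 194, 195, 194]  (not all equal)
t=7: [104, 104, 104, 104, 104, 104, 104, 104, 104, 104, 104, 104]  (all equal)

Answer: 7
Key observation: Synchronization is absorbing here: once all oscillators are equal they stay equal, and step 7 is the first all-equal step.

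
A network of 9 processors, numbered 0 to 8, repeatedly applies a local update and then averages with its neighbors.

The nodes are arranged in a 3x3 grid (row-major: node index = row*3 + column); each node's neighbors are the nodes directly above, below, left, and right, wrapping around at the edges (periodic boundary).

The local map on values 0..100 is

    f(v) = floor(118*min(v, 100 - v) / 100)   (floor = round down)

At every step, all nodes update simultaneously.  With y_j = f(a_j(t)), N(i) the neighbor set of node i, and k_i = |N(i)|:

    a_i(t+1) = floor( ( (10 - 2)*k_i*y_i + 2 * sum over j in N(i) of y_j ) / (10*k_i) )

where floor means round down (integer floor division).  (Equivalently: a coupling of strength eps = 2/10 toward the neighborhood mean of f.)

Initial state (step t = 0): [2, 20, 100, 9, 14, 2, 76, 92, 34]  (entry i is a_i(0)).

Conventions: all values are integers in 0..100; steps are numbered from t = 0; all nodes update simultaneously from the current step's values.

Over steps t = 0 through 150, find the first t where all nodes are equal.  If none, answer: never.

Simulating step by step:
t=0: [2, 20, 100, 9, 14, 2, 76, 92, 34]  (not all equal)
t=1: [4, 19, 3, 10, 15, 4, 25, 12, 33]  (not all equal)
t=2: [6, 19, 5, 11, 16, 6, 26, 16, 32]  (not all equal)
t=3: [9, 20, 7, 12, 17, 9, 27, 19, 32]  (not all equal)
t=4: [11, 21, 10, 14, 19, 11, 28, 23, 33]  (not all equal)
t=5: [13, 22, 13, 16, 21, 13, 31, 27, 34]  (not all equal)
t=6: [16, 24, 16, 18, 23, 16, 34, 31, 36]  (not all equal)
t=7: [19, 27, 19, 21, 26, 19, 37, 35, 39]  (not all equal)
t=8: [23, 30, 23, 25, 29, 23, 41, 40, 43]  (not all equal)
t=9: [28, 34, 28, 30, 34, 28, 46, 45, 47]  (not all equal)
t=10: [34, 39, 34, 36, 40, 34, 52, 51, 52]  (not all equal)
t=11: [41, 46, 41, 42, 46, 41, 54, 55, 54]  (not all equal)
t=12: [48, 53, 48, 49, 53, 48, 53, 53, 53]  (not all equal)
t=13: [55, 55, 55, 56, 55, 55, 55, 55, 55]  (not all equal)
t=14: [52, 53, 53, 51, 52, 52, 52, 53, 53]  (not all equal)
t=15: [55, 55, 55, 56, 55, 55, 55, 55, 55]  (not all equal)

Answer: never
Key observation: The state at step 13 reappears at step 15 — the system is in a cycle of period 2 from step 13 on.  No step 0..15 is synchronized, and the cycle repeats forever, so no step up to 150 (or ever) has all nodes equal.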